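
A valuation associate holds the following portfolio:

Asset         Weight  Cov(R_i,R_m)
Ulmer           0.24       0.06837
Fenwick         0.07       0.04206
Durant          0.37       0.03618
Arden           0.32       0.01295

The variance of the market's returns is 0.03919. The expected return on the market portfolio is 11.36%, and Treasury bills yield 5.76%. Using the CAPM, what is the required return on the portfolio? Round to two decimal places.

β_Ulmer = 0.06837 / 0.03919 = 1.7446
β_Fenwick = 0.04206 / 0.03919 = 1.0732
β_Durant = 0.03618 / 0.03919 = 0.9232
β_Arden = 0.01295 / 0.03919 = 0.3304
β_P = Σ w_i β_i = 0.24×1.7446 + 0.07×1.0732 + 0.37×0.9232 + 0.32×0.3304 = 0.9411
MRP = 11.36% − 5.76% = 5.60%
E(R_P) = R_f + β_P × MRP = 5.76% + 0.9411 × 5.60% = 11.03%

11.03%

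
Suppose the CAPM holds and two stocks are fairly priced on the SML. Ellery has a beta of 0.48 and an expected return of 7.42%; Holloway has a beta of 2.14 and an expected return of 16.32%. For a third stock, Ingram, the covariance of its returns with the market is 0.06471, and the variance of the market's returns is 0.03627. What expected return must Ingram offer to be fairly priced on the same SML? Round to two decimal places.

MRP = (16.32% − 7.42%) / (2.14 − 0.48) = 5.3614%
R_f = 7.42% − 0.48 × 5.3614% = 4.8465%
β_Ingram = Cov / Var(R_m) = 0.06471 / 0.03627 = 1.7841
E(R_Ingram) = R_f + β × MRP = 4.8465% + 1.7841 × 5.3614% = 14.41%

14.41%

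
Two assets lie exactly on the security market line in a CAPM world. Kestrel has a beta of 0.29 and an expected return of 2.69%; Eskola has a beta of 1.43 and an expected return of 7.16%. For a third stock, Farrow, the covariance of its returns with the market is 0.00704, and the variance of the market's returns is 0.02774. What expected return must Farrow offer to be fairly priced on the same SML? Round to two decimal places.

MRP = (7.16% − 2.69%) / (1.43 − 0.29) = 3.9211%
R_f = 2.69% − 0.29 × 3.9211% = 1.5529%
β_Farrow = Cov / Var(R_m) = 0.00704 / 0.02774 = 0.2538
E(R_Farrow) = R_f + β × MRP = 1.5529% + 0.2538 × 3.9211% = 2.55%

2.55%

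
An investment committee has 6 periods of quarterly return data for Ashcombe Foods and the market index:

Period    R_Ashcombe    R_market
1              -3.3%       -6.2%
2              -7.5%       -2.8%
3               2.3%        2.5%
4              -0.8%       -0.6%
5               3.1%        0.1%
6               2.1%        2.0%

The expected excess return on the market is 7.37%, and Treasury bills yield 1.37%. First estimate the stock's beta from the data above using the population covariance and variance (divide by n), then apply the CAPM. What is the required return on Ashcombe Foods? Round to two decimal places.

8.19%

Mean R_i = (-3.3 − 7.5 + 2.3 − 0.8 + 3.1 + 2.1) / 6 = -0.6833%
Mean R_m = (-6.2 − 2.8 + 2.5 − 0.6 + 0.1 + 2.0) / 6 = -0.8333%
Σ(R_i − R̄_i)(R_m − R̄_m) = 48.7833  ⇒  Cov = 48.7833 / 6 = 8.1306
Σ(R_m − R̄_m)² = 52.7333  ⇒  Var(R_m) = 52.7333 / 6 = 8.7889
β = Cov / Var(R_m) = 8.1306 / 8.7889 = 0.9251
E(R) = R_f + β × MRP = 1.37% + 0.9251 × 7.37% = 8.19%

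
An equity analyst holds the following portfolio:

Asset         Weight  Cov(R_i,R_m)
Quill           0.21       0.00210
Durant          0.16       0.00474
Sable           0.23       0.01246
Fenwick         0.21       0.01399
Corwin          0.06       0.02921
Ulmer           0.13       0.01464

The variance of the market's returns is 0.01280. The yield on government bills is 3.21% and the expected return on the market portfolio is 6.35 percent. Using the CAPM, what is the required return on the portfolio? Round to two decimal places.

5.82%

β_Quill = 0.00210 / 0.01280 = 0.1641
β_Durant = 0.00474 / 0.01280 = 0.3703
β_Sable = 0.01246 / 0.01280 = 0.9734
β_Fenwick = 0.01399 / 0.01280 = 1.0930
β_Corwin = 0.02921 / 0.01280 = 2.2820
β_Ulmer = 0.01464 / 0.01280 = 1.1438
β_P = Σ w_i β_i = 0.21×0.1641 + 0.16×0.3703 + 0.23×0.9734 + 0.21×1.0930 + 0.06×2.2820 + 0.13×1.1438 = 0.8327
MRP = 6.35% − 3.21% = 3.14%
E(R_P) = R_f + β_P × MRP = 3.21% + 0.8327 × 3.14% = 5.82%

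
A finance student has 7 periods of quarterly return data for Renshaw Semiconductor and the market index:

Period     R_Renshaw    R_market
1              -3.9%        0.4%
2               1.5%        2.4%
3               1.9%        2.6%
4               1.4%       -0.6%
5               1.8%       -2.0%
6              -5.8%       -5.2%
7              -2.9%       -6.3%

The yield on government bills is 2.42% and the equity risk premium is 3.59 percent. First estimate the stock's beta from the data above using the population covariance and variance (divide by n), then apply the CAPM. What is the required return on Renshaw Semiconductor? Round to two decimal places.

4.56%

Mean R_i = (-3.9 + 1.5 + 1.9 + 1.4 + 1.8 − 5.8 − 2.9) / 7 = -0.8571%
Mean R_m = (0.4 + 2.4 + 2.6 − 0.6 − 2.0 − 5.2 − 6.3) / 7 = -1.2429%
Σ(R_i − R̄_i)(R_m − R̄_m) = 43.5129  ⇒  Cov = 43.5129 / 7 = 6.2161
Σ(R_m − R̄_m)² = 72.9571  ⇒  Var(R_m) = 72.9571 / 7 = 10.4224
β = Cov / Var(R_m) = 6.2161 / 10.4224 = 0.5964
E(R) = R_f + β × MRP = 2.42% + 0.5964 × 3.59% = 4.56%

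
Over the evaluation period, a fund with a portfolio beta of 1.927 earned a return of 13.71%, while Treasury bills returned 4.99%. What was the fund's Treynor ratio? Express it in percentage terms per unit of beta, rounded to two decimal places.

Treynor = (R_P − R_f) / β_P = (13.71% − 4.99%) / 1.9270 = 8.72% / 1.9270 = 4.53%

4.53%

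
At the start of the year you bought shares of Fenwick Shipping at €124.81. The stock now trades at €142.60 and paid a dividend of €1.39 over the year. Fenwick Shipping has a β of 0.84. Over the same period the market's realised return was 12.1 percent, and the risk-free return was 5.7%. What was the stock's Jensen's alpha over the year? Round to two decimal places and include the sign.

Realised HPR = (P1 + D1 − P0) / P0 = (142.60 + 1.39 − 124.81) / 124.81 = 19.18 / 124.81 = 15.3674%
MRP = 12.1% − 5.7% = 6.40%
CAPM required = R_f + β·MRP = 5.7% + 0.84 × 6.4% = 11.0760%
α = realised − required = 15.3674% − 11.0760% = +4.29%

+4.29%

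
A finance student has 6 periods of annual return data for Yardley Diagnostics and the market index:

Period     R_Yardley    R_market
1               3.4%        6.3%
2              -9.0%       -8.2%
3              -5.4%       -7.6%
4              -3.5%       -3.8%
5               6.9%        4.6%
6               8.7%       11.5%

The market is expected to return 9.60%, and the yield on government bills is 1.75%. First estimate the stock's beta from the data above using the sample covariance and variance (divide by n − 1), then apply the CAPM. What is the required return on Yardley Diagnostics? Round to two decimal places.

Mean R_i = (3.4 − 9.0 − 5.4 − 3.5 + 6.9 + 8.7) / 6 = 0.1833%
Mean R_m = (6.3 − 8.2 − 7.6 − 3.8 + 4.6 + 11.5) / 6 = 0.4667%
Σ(R_i − R̄_i)(R_m − R̄_m) = 280.8367  ⇒  Cov = 280.8367 / 5 = 56.1673
Σ(R_m − R̄_m)² = 331.2333  ⇒  Var(R_m) = 331.2333 / 5 = 66.2467
β = Cov / Var(R_m) = 56.1673 / 66.2467 = 0.8479
MRP = 9.60% − 1.75% = 7.85%
E(R) = R_f + β × MRP = 1.75% + 0.8479 × 7.85% = 8.41%

8.41%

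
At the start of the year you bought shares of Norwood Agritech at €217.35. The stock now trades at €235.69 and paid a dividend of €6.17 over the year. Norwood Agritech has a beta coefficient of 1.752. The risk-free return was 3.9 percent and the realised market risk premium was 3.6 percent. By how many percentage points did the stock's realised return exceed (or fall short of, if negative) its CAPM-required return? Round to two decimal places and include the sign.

+1.07%

Realised HPR = (P1 + D1 − P0) / P0 = (235.69 + 6.17 − 217.35) / 217.35 = 24.51 / 217.35 = 11.2767%
CAPM required = R_f + β·MRP = 3.9% + 1.752 × 3.6% = 10.2072%
α = realised − required = 11.2767% − 10.2072% = +1.07%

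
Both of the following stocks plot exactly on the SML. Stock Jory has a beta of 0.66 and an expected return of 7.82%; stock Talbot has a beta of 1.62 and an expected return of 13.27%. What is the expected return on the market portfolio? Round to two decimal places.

Both satisfy E(R) = R_f + β·MRP, so the slope of the SML is
MRP = (13.27% − 7.82%) / (1.62 − 0.66) = 5.45% / 0.96 = 5.6771%
R_f = E(R_Jory) − β_Jory·MRP = 7.82% − 0.66 × 5.6771% = 4.0731%
E(R_m) = R_f + MRP = 4.0731% + 5.6771% = 9.75%

9.75%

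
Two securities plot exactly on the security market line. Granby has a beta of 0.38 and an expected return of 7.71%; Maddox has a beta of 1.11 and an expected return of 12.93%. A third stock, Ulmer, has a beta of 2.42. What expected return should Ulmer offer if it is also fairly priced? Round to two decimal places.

MRP (SML slope) = (12.93% − 7.71%) / (1.11 − 0.38) = 5.22% / 0.73 = 7.1507%
R_f (intercept) = 7.71% − 0.38 × 7.1507% = 4.9927%
E(R_Ulmer) = R_f + β × MRP = 4.9927% + 2.42 × 7.1507% = 22.30%

22.30%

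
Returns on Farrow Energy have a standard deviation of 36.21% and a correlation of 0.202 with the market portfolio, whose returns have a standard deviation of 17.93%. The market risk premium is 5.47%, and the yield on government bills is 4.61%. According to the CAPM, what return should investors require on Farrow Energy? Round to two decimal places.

6.84%

β = ρ × σ_i / σ_m = 0.202 × 36.21% / 17.93% = 0.4079
E(R) = 4.61% + 0.4079 × 5.47% = 6.84%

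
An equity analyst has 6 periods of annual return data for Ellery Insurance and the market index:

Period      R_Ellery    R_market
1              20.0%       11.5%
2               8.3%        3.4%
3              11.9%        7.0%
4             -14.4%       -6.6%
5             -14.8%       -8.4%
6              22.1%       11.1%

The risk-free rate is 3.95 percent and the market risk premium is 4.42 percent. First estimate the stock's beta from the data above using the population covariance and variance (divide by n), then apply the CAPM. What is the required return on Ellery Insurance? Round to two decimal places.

12.26%

Mean R_i = (20.0 + 8.3 + 11.9 − 14.4 − 14.8 + 22.1) / 6 = 5.5167%
Mean R_m = (11.5 + 3.4 + 7.0 − 6.6 − 8.4 + 11.1) / 6 = 3.0000%
Σ(R_i − R̄_i)(R_m − R̄_m) = 706.8900  ⇒  Cov = 706.8900 / 6 = 117.8150
Σ(R_m − R̄_m)² = 376.1400  ⇒  Var(R_m) = 376.1400 / 6 = 62.6900
β = Cov / Var(R_m) = 117.8150 / 62.6900 = 1.8793
E(R) = R_f + β × MRP = 3.95% + 1.8793 × 4.42% = 12.26%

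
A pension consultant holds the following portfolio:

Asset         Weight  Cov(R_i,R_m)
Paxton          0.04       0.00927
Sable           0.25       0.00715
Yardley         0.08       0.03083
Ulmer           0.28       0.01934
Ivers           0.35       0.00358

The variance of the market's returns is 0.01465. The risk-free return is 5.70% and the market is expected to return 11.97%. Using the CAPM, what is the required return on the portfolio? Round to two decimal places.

β_Paxton = 0.00927 / 0.01465 = 0.6328
β_Sable = 0.00715 / 0.01465 = 0.4881
β_Yardley = 0.03083 / 0.01465 = 2.1044
β_Ulmer = 0.01934 / 0.01465 = 1.3201
β_Ivers = 0.00358 / 0.01465 = 0.2444
β_P = Σ w_i β_i = 0.04×0.6328 + 0.25×0.4881 + 0.08×2.1044 + 0.28×1.3201 + 0.35×0.2444 = 0.7709
MRP = 11.97% − 5.70% = 6.27%
E(R_P) = R_f + β_P × MRP = 5.70% + 0.7709 × 6.27% = 10.53%

10.53%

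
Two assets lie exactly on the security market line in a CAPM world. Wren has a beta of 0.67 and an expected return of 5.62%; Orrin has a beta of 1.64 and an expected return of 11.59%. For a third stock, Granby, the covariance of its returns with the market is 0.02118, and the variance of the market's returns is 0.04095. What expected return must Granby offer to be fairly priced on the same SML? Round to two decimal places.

4.68%

MRP = (11.59% − 5.62%) / (1.64 − 0.67) = 6.1546%
R_f = 5.62% − 0.67 × 6.1546% = 1.4964%
β_Granby = Cov / Var(R_m) = 0.02118 / 0.04095 = 0.5172
E(R_Granby) = R_f + β × MRP = 1.4964% + 0.5172 × 6.1546% = 4.68%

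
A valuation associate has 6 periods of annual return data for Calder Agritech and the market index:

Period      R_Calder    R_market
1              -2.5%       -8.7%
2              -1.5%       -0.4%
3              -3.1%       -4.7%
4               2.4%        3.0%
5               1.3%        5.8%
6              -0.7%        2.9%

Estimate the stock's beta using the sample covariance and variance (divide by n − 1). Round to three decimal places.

Mean R_i = (-2.5 − 1.5 − 3.1 + 2.4 + 1.3 − 0.7) / 6 = -0.6833%
Mean R_m = (-8.7 − 0.4 − 4.7 + 3.0 + 5.8 + 2.9) / 6 = -0.3500%
Σ(R_i − R̄_i)(R_m − R̄_m) = 48.1950  ⇒  Cov = 48.1950 / 5 = 9.6390
Σ(R_m − R̄_m)² = 148.2550  ⇒  Var(R_m) = 148.2550 / 5 = 29.6510
β = Cov / Var(R_m) = 9.6390 / 29.6510 = 0.3251

0.325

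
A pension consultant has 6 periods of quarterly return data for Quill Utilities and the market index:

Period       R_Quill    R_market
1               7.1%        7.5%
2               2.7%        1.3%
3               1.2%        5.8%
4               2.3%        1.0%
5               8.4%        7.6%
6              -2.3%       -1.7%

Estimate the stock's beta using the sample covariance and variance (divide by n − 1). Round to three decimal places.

0.843

Mean R_i = (7.1 + 2.7 + 1.2 + 2.3 + 8.4 − 2.3) / 6 = 3.2333%
Mean R_m = (7.5 + 1.3 + 5.8 + 1.0 + 7.6 − 1.7) / 6 = 3.5833%
Σ(R_i − R̄_i)(R_m − R̄_m) = 64.2533  ⇒  Cov = 64.2533 / 5 = 12.8507
Σ(R_m − R̄_m)² = 76.1883  ⇒  Var(R_m) = 76.1883 / 5 = 15.2377
β = Cov / Var(R_m) = 12.8507 / 15.2377 = 0.8433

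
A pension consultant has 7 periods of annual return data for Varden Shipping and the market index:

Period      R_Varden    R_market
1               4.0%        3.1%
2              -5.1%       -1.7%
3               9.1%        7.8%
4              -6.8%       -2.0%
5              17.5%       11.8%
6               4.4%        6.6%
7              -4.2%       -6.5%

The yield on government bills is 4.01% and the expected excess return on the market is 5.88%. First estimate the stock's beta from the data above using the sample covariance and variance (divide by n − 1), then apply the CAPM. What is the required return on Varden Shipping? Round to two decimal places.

11.46%

Mean R_i = (4.0 − 5.1 + 9.1 − 6.8 + 17.5 + 4.4 − 4.2) / 7 = 2.7000%
Mean R_m = (3.1 − 1.7 + 7.8 − 2.0 + 11.8 + 6.6 − 6.5) / 7 = 2.7286%
Σ(R_i − R̄_i)(R_m − R̄_m) = 316.9200  ⇒  Cov = 316.9200 / 6 = 52.8200
Σ(R_m − R̄_m)² = 250.2743  ⇒  Var(R_m) = 250.2743 / 6 = 41.7124
β = Cov / Var(R_m) = 52.8200 / 41.7124 = 1.2663
E(R) = R_f + β × MRP = 4.01% + 1.2663 × 5.88% = 11.46%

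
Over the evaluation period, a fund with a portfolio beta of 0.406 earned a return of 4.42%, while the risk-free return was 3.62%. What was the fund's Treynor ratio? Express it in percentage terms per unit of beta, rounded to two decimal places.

1.97%

Treynor = (R_P − R_f) / β_P = (4.42% − 3.62%) / 0.4060 = 0.80% / 0.4060 = 1.97%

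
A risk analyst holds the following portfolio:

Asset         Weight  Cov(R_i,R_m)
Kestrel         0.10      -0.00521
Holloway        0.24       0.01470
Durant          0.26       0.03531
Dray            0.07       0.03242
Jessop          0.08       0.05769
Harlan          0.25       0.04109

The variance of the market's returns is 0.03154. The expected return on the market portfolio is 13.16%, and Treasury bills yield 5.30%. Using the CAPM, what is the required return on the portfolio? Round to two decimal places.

12.61%

β_Kestrel = -0.00521 / 0.03154 = -0.1652
β_Holloway = 0.01470 / 0.03154 = 0.4661
β_Durant = 0.03531 / 0.03154 = 1.1195
β_Dray = 0.03242 / 0.03154 = 1.0279
β_Jessop = 0.05769 / 0.03154 = 1.8291
β_Harlan = 0.04109 / 0.03154 = 1.3028
β_P = Σ w_i β_i = 0.10×-0.1652 + 0.24×0.4661 + 0.26×1.1195 + 0.07×1.0279 + 0.08×1.8291 + 0.25×1.3028 = 0.9304
MRP = 13.16% − 5.30% = 7.86%
E(R_P) = R_f + β_P × MRP = 5.30% + 0.9304 × 7.86% = 12.61%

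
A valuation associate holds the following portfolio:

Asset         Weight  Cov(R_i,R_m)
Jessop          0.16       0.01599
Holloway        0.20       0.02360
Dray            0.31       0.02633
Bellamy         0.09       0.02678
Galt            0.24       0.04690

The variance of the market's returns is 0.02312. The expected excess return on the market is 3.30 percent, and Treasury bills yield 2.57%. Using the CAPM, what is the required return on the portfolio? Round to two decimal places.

β_Jessop = 0.01599 / 0.02312 = 0.6916
β_Holloway = 0.02360 / 0.02312 = 1.0208
β_Dray = 0.02633 / 0.02312 = 1.1388
β_Bellamy = 0.02678 / 0.02312 = 1.1583
β_Galt = 0.04690 / 0.02312 = 2.0285
β_P = Σ w_i β_i = 0.16×0.6916 + 0.20×1.0208 + 0.31×1.1388 + 0.09×1.1583 + 0.24×2.0285 = 1.2589
E(R_P) = R_f + β_P × MRP = 2.57% + 1.2589 × 3.30% = 6.72%

6.72%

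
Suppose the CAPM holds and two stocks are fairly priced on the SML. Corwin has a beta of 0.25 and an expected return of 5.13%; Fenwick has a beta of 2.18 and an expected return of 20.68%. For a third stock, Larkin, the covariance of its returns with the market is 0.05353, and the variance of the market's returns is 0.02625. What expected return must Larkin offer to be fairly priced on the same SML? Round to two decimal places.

MRP = (20.68% − 5.13%) / (2.18 − 0.25) = 8.0570%
R_f = 5.13% − 0.25 × 8.0570% = 3.1158%
β_Larkin = Cov / Var(R_m) = 0.05353 / 0.02625 = 2.0392
E(R_Larkin) = R_f + β × MRP = 3.1158% + 2.0392 × 8.0570% = 19.55%

19.55%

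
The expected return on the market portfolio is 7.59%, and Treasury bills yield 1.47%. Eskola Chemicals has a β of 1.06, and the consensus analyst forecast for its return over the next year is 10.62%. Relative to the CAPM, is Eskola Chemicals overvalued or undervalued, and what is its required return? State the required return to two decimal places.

Undervalued; required return 7.96%

MRP = 7.59% − 1.47% = 6.12%
Required return = R_f + β·MRP = 1.47% + 1.06 × 6.12% = 7.96%
Forecast 10.62% > required 7.96% → the stock plots above the SML → undervalued.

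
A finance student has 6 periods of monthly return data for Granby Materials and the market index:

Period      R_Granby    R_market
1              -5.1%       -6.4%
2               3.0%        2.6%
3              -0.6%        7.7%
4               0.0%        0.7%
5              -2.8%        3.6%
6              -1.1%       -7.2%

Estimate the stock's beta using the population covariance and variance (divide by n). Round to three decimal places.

0.202

Mean R_i = (-5.1 + 3.0 − 0.6 + 0.0 − 2.8 − 1.1) / 6 = -1.1000%
Mean R_m = (-6.4 + 2.6 + 7.7 + 0.7 + 3.6 − 7.2) / 6 = 0.1667%
Σ(R_i − R̄_i)(R_m − R̄_m) = 34.7600  ⇒  Cov = 34.7600 / 6 = 5.7933
Σ(R_m − R̄_m)² = 172.1333  ⇒  Var(R_m) = 172.1333 / 6 = 28.6889
β = Cov / Var(R_m) = 5.7933 / 28.6889 = 0.2019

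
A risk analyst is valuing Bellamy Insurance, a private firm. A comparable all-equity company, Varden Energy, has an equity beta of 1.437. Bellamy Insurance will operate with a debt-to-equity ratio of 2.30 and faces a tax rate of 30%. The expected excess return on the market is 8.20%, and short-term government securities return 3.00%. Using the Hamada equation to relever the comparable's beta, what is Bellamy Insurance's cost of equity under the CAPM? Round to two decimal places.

β_L = β_U × [1 + (1 − t)(D/E)] = 1.437 × [1 + (1 − 0.30) × 2.30]
    = 1.437 × [1 + 0.70 × 2.30] = 1.437 × 2.6100 = 3.7506
E(R) = R_f + β_L × MRP = 3.00% + 3.7506 × 8.20% = 33.75%

33.75%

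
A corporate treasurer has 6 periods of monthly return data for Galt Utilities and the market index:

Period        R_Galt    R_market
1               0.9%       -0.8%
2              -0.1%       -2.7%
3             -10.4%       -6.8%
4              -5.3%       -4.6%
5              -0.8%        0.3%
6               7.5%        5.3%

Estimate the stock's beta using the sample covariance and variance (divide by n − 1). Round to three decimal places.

1.363

Mean R_i = (0.9 − 0.1 − 10.4 − 5.3 − 0.8 + 7.5) / 6 = -1.3667%
Mean R_m = (-0.8 − 2.7 − 6.8 − 4.6 + 0.3 + 5.3) / 6 = -1.5500%
Σ(R_i − R̄_i)(R_m − R̄_m) = 121.4500  ⇒  Cov = 121.4500 / 5 = 24.2900
Σ(R_m − R̄_m)² = 89.0950  ⇒  Var(R_m) = 89.0950 / 5 = 17.8190
β = Cov / Var(R_m) = 24.2900 / 17.8190 = 1.3632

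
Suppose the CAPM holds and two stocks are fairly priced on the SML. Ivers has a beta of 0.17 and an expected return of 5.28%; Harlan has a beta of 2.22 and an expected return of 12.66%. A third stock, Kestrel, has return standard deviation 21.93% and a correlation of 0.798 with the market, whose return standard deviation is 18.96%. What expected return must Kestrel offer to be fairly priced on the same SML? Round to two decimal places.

MRP = (12.66% − 5.28%) / (2.22 − 0.17) = 3.6000%
R_f = 5.28% − 0.17 × 3.6000% = 4.6680%
β_Kestrel = ρ·σ_i/σ_m = 0.798 × 21.93 / 18.96 = 0.9230
E(R_Kestrel) = R_f + β × MRP = 4.6680% + 0.9230 × 3.6000% = 7.99%

7.99%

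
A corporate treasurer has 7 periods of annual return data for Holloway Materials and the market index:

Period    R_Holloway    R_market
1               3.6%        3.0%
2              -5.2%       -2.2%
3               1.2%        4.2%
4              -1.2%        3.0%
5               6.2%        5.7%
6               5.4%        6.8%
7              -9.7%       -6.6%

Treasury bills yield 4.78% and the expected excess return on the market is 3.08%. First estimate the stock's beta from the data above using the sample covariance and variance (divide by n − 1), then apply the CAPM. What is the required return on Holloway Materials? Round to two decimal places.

Mean R_i = (3.6 − 5.2 + 1.2 − 1.2 + 6.2 + 5.4 − 9.7) / 7 = 0.0429%
Mean R_m = (3.0 − 2.2 + 4.2 + 3.0 + 5.7 + 6.8 − 6.6) / 7 = 1.9857%
Σ(R_i − R̄_i)(R_m − R̄_m) = 159.1643  ⇒  Cov = 159.1643 / 6 = 26.5274
Σ(R_m − R̄_m)² = 135.1686  ⇒  Var(R_m) = 135.1686 / 6 = 22.5281
β = Cov / Var(R_m) = 26.5274 / 22.5281 = 1.1775
E(R) = R_f + β × MRP = 4.78% + 1.1775 × 3.08% = 8.41%

8.41%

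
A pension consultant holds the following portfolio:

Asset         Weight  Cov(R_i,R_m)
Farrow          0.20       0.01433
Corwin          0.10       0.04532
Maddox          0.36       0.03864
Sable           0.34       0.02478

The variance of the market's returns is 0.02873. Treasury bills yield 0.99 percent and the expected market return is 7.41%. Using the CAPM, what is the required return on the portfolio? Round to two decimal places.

β_Farrow = 0.01433 / 0.02873 = 0.4988
β_Corwin = 0.04532 / 0.02873 = 1.5774
β_Maddox = 0.03864 / 0.02873 = 1.3449
β_Sable = 0.02478 / 0.02873 = 0.8625
β_P = Σ w_i β_i = 0.20×0.4988 + 0.10×1.5774 + 0.36×1.3449 + 0.34×0.8625 = 1.0349
MRP = 7.41% − 0.99% = 6.42%
E(R_P) = R_f + β_P × MRP = 0.99% + 1.0349 × 6.42% = 7.63%

7.63%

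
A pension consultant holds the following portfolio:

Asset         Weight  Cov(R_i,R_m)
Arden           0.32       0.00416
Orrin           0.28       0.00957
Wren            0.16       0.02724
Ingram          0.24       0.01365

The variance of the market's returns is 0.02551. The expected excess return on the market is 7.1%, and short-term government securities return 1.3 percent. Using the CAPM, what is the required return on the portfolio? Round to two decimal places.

β_Arden = 0.00416 / 0.02551 = 0.1631
β_Orrin = 0.00957 / 0.02551 = 0.3751
β_Wren = 0.02724 / 0.02551 = 1.0678
β_Ingram = 0.01365 / 0.02551 = 0.5351
β_P = Σ w_i β_i = 0.32×0.1631 + 0.28×0.3751 + 0.16×1.0678 + 0.24×0.5351 = 0.4565
E(R_P) = R_f + β_P × MRP = 1.3% + 0.4565 × 7.1% = 4.54%

4.54%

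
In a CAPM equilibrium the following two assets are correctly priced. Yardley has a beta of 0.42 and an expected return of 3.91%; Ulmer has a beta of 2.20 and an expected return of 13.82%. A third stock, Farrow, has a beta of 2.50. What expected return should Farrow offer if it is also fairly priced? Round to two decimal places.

15.49%

MRP (SML slope) = (13.82% − 3.91%) / (2.20 − 0.42) = 9.91% / 1.78 = 5.5674%
R_f (intercept) = 3.91% − 0.42 × 5.5674% = 1.5717%
E(R_Farrow) = R_f + β × MRP = 1.5717% + 2.50 × 5.5674% = 15.49%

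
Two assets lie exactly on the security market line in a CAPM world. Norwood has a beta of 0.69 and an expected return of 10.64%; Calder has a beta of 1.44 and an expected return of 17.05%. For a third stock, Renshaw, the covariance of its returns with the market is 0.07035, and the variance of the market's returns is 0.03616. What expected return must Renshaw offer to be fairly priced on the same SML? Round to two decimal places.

21.37%

MRP = (17.05% − 10.64%) / (1.44 − 0.69) = 8.5467%
R_f = 10.64% − 0.69 × 8.5467% = 4.7428%
β_Renshaw = Cov / Var(R_m) = 0.07035 / 0.03616 = 1.9455
E(R_Renshaw) = R_f + β × MRP = 4.7428% + 1.9455 × 8.5467% = 21.37%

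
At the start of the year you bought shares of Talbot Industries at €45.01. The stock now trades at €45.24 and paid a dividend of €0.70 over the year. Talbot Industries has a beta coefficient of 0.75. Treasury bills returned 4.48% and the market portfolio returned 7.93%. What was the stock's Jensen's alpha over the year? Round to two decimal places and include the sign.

-5.00%

Realised HPR = (P1 + D1 − P0) / P0 = (45.24 + 0.70 − 45.01) / 45.01 = 0.93 / 45.01 = 2.0662%
MRP = 7.93% − 4.48% = 3.45%
CAPM required = R_f + β·MRP = 4.48% + 0.75 × 3.45% = 7.0675%
α = realised − required = 2.0662% − 7.0675% = -5.00%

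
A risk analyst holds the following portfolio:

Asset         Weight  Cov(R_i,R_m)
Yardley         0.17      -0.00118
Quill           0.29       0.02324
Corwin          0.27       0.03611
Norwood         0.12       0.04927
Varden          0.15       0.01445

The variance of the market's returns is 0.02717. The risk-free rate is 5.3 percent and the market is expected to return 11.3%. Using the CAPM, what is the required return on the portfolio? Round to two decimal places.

10.68%

β_Yardley = -0.00118 / 0.02717 = -0.0434
β_Quill = 0.02324 / 0.02717 = 0.8554
β_Corwin = 0.03611 / 0.02717 = 1.3290
β_Norwood = 0.04927 / 0.02717 = 1.8134
β_Varden = 0.01445 / 0.02717 = 0.5318
β_P = Σ w_i β_i = 0.17×-0.0434 + 0.29×0.8554 + 0.27×1.3290 + 0.12×1.8134 + 0.15×0.5318 = 0.8969
MRP = 11.3% − 5.3% = 6.00%
E(R_P) = R_f + β_P × MRP = 5.3% + 0.8969 × 6.0% = 10.68%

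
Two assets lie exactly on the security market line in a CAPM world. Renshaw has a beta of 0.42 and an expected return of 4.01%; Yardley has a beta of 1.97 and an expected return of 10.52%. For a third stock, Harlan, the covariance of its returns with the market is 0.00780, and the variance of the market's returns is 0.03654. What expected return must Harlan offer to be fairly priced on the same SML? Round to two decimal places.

3.14%

MRP = (10.52% − 4.01%) / (1.97 − 0.42) = 4.2000%
R_f = 4.01% − 0.42 × 4.2000% = 2.2460%
β_Harlan = Cov / Var(R_m) = 0.00780 / 0.03654 = 0.2135
E(R_Harlan) = R_f + β × MRP = 2.2460% + 0.2135 × 4.2000% = 3.14%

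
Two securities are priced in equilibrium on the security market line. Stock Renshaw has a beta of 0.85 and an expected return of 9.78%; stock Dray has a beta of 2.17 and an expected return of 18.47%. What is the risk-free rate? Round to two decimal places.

Both satisfy E(R) = R_f + β·MRP, so the slope of the SML is
MRP = (18.47% − 9.78%) / (2.17 − 0.85) = 8.69% / 1.32 = 6.5833%
R_f = E(R_Renshaw) − β_Renshaw·MRP = 9.78% − 0.85 × 6.5833% = 4.1842%

4.18%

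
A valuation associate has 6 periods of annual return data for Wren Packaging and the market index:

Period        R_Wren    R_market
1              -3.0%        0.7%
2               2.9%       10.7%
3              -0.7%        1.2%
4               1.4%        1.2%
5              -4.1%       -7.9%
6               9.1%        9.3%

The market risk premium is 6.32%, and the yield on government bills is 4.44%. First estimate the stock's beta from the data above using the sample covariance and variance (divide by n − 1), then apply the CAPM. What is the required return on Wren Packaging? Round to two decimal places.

Mean R_i = (-3.0 + 2.9 − 0.7 + 1.4 − 4.1 + 9.1) / 6 = 0.9333%
Mean R_m = (0.7 + 10.7 + 1.2 + 1.2 − 7.9 + 9.3) / 6 = 2.5333%
Σ(R_i − R̄_i)(R_m − R̄_m) = 132.6033  ⇒  Cov = 132.6033 / 5 = 26.5207
Σ(R_m − R̄_m)² = 228.2533  ⇒  Var(R_m) = 228.2533 / 5 = 45.6507
β = Cov / Var(R_m) = 26.5207 / 45.6507 = 0.5809
E(R) = R_f + β × MRP = 4.44% + 0.5809 × 6.32% = 8.11%

8.11%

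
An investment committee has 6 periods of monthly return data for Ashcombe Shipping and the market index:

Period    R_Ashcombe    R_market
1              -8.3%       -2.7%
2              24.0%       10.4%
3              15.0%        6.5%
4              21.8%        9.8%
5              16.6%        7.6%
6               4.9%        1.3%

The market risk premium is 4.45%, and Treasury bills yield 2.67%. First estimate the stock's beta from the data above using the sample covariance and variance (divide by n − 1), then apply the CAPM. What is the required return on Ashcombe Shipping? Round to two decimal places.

13.06%

Mean R_i = (-8.3 + 24.0 + 15.0 + 21.8 + 16.6 + 4.9) / 6 = 12.3333%
Mean R_m = (-2.7 + 10.4 + 6.5 + 9.8 + 7.6 + 1.3) / 6 = 5.4833%
Σ(R_i − R̄_i)(R_m − R̄_m) = 309.9133  ⇒  Cov = 309.9133 / 5 = 61.9827
Σ(R_m − R̄_m)² = 132.7883  ⇒  Var(R_m) = 132.7883 / 5 = 26.5577
β = Cov / Var(R_m) = 61.9827 / 26.5577 = 2.3339
E(R) = R_f + β × MRP = 2.67% + 2.3339 × 4.45% = 13.06%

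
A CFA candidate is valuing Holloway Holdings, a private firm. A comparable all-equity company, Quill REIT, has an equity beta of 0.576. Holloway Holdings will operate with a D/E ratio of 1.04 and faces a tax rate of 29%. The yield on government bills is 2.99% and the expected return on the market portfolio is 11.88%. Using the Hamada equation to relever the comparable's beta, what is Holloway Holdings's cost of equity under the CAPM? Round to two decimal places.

11.89%

β_L = β_U × [1 + (1 − t)(D/E)] = 0.576 × [1 + (1 − 0.29) × 1.04]
    = 0.576 × [1 + 0.71 × 1.04] = 0.576 × 1.7384 = 1.0013
MRP = 11.88% − 2.99% = 8.89%
E(R) = R_f + β_L × MRP = 2.99% + 1.0013 × 8.89% = 11.89%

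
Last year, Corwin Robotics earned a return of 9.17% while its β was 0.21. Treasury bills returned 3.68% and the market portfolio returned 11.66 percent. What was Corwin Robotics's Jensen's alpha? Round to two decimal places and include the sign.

Market excess return = 11.66% − 3.68% = 7.98%
CAPM benchmark = R_f + β(R_m − R_f) = 3.68% + 0.21 × 7.98% = 5.3558%
α = actual − benchmark = 9.17% − 5.3558% = +3.81%

+3.81%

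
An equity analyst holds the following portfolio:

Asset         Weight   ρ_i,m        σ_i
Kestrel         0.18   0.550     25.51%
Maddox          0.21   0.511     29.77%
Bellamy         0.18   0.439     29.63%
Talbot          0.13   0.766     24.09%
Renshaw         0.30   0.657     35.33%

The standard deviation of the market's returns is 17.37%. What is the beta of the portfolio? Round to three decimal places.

β_Kestrel = 0.550 × 25.51% / 17.37% = 0.8077
β_Maddox = 0.511 × 29.77% / 17.37% = 0.8758
β_Bellamy = 0.439 × 29.63% / 17.37% = 0.7489
β_Talbot = 0.766 × 24.09% / 17.37% = 1.0623
β_Renshaw = 0.657 × 35.33% / 17.37% = 1.3363
β_P = Σ w_i β_i = 0.18×0.8077 + 0.21×0.8758 + 0.18×0.7489 + 0.13×1.0623 + 0.30×1.3363 = 1.0031

1.003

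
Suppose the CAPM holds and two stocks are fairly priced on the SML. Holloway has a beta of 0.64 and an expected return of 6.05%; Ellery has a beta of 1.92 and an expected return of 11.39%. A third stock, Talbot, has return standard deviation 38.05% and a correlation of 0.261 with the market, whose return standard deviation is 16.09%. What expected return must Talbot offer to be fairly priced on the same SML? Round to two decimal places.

5.95%

MRP = (11.39% − 6.05%) / (1.92 − 0.64) = 4.1719%
R_f = 6.05% − 0.64 × 4.1719% = 3.3800%
β_Talbot = ρ·σ_i/σ_m = 0.261 × 38.05 / 16.09 = 0.6172
E(R_Talbot) = R_f + β × MRP = 3.3800% + 0.6172 × 4.1719% = 5.95%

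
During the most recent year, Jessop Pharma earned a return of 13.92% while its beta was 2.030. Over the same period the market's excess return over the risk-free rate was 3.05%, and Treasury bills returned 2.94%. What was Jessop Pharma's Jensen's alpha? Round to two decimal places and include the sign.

CAPM benchmark = R_f + β(R_m − R_f) = 2.94% + 2.030 × 3.05% = 9.13150%
α = actual − benchmark = 13.92% − 9.13150% = +4.79%

+4.79%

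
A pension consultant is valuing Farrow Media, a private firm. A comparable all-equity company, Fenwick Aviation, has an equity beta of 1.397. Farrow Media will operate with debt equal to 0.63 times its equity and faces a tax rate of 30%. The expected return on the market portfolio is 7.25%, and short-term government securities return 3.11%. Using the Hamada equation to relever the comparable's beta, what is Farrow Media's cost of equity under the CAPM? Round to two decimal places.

11.44%

β_L = β_U × [1 + (1 − t)(D/E)] = 1.397 × [1 + (1 − 0.30) × 0.63]
    = 1.397 × [1 + 0.70 × 0.63] = 1.397 × 1.4410 = 2.0131
MRP = 7.25% − 3.11% = 4.14%
E(R) = R_f + β_L × MRP = 3.11% + 2.0131 × 4.14% = 11.44%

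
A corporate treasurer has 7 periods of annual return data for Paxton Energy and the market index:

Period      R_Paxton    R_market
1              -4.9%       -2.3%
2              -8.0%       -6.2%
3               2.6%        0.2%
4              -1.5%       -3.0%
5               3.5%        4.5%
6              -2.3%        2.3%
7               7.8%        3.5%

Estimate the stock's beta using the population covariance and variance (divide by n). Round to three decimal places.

Mean R_i = (-4.9 − 8.0 + 2.6 − 1.5 + 3.5 − 2.3 + 7.8) / 7 = -0.4000%
Mean R_m = (-2.3 − 6.2 + 0.2 − 3.0 + 4.5 + 2.3 + 3.5) / 7 = -0.1429%
Σ(R_i − R̄_i)(R_m − R̄_m) = 103.2500  ⇒  Cov = 103.2500 / 7 = 14.7500
Σ(R_m − R̄_m)² = 90.4171  ⇒  Var(R_m) = 90.4171 / 7 = 12.9167
β = Cov / Var(R_m) = 14.7500 / 12.9167 = 1.1419

1.142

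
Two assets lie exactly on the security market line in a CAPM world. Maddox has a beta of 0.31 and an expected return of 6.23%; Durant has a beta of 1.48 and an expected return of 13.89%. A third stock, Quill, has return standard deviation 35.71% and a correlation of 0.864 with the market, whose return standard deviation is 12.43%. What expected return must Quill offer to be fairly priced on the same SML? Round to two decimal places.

20.45%

MRP = (13.89% − 6.23%) / (1.48 − 0.31) = 6.5470%
R_f = 6.23% − 0.31 × 6.5470% = 4.2004%
β_Quill = ρ·σ_i/σ_m = 0.864 × 35.71 / 12.43 = 2.4822
E(R_Quill) = R_f + β × MRP = 4.2004% + 2.4822 × 6.5470% = 20.45%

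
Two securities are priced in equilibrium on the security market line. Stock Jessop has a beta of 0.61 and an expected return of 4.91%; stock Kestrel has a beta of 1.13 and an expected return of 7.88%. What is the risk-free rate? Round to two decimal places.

1.43%

Both satisfy E(R) = R_f + β·MRP, so the slope of the SML is
MRP = (7.88% − 4.91%) / (1.13 − 0.61) = 2.97% / 0.52 = 5.7115%
R_f = E(R_Jessop) − β_Jessop·MRP = 4.91% − 0.61 × 5.7115% = 1.4260%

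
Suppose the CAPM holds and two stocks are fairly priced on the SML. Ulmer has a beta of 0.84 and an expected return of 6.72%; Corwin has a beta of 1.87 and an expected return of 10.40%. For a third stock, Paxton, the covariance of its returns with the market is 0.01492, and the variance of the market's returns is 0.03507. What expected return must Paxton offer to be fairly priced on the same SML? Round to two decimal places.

MRP = (10.40% − 6.72%) / (1.87 − 0.84) = 3.5728%
R_f = 6.72% − 0.84 × 3.5728% = 3.7188%
β_Paxton = Cov / Var(R_m) = 0.01492 / 0.03507 = 0.4254
E(R_Paxton) = R_f + β × MRP = 3.7188% + 0.4254 × 3.5728% = 5.24%

5.24%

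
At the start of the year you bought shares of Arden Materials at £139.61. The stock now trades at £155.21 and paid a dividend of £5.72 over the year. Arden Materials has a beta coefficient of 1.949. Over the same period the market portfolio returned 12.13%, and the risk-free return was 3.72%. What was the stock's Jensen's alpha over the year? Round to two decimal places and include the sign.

-4.84%

Realised HPR = (P1 + D1 − P0) / P0 = (155.21 + 5.72 − 139.61) / 139.61 = 21.32 / 139.61 = 15.2711%
MRP = 12.13% − 3.72% = 8.41%
CAPM required = R_f + β·MRP = 3.72% + 1.949 × 8.41% = 20.11109%
α = realised − required = 15.2711% − 20.11109% = -4.84%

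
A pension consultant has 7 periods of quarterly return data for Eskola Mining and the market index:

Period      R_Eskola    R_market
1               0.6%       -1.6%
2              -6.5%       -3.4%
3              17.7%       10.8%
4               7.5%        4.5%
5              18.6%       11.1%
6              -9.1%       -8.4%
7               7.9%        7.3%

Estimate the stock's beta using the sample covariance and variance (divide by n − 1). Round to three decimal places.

Mean R_i = (0.6 − 6.5 + 17.7 + 7.5 + 18.6 − 9.1 + 7.9) / 7 = 5.2429%
Mean R_m = (-1.6 − 3.4 + 10.8 + 4.5 + 11.1 − 8.4 + 7.3) / 7 = 2.9000%
Σ(R_i − R̄_i)(R_m − R̄_m) = 480.1900  ⇒  Cov = 480.1900 / 6 = 80.0317
Σ(R_m − R̄_m)² = 339.2000  ⇒  Var(R_m) = 339.2000 / 6 = 56.5333
β = Cov / Var(R_m) = 80.0317 / 56.5333 = 1.4157

1.416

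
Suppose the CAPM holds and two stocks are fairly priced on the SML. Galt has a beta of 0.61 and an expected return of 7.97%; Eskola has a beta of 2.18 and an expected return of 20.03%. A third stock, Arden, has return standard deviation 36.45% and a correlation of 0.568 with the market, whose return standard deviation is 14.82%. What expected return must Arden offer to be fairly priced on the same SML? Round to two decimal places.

14.02%

MRP = (20.03% − 7.97%) / (2.18 − 0.61) = 7.6815%
R_f = 7.97% − 0.61 × 7.6815% = 3.2843%
β_Arden = ρ·σ_i/σ_m = 0.568 × 36.45 / 14.82 = 1.3970
E(R_Arden) = R_f + β × MRP = 3.2843% + 1.3970 × 7.6815% = 14.02%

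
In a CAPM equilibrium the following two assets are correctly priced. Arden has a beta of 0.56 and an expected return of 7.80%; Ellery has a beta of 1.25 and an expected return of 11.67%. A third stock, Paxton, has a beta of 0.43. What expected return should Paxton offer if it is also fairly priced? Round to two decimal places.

MRP (SML slope) = (11.67% − 7.80%) / (1.25 − 0.56) = 3.87% / 0.69 = 5.6087%
R_f (intercept) = 7.80% − 0.56 × 5.6087% = 4.6591%
E(R_Paxton) = R_f + β × MRP = 4.6591% + 0.43 × 5.6087% = 7.07%

7.07%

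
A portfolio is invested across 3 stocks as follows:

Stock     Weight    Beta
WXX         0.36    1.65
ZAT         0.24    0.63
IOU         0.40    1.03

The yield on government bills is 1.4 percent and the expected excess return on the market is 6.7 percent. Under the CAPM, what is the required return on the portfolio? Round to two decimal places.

9.15%

β_P = Σ w_i β_i = 0.36×1.65 + 0.24×0.63 + 0.40×1.03 = 1.1572
E(R_P) = R_f + β_P × MRP = 1.4% + 1.1572 × 6.7% = 9.15%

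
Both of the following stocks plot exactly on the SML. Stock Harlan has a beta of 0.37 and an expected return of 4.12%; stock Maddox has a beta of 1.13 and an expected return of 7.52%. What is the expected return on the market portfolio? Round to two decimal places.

6.94%

Both satisfy E(R) = R_f + β·MRP, so the slope of the SML is
MRP = (7.52% − 4.12%) / (1.13 − 0.37) = 3.40% / 0.76 = 4.4737%
R_f = E(R_Harlan) − β_Harlan·MRP = 4.12% − 0.37 × 4.4737% = 2.4647%
E(R_m) = R_f + MRP = 2.4647% + 4.4737% = 6.94%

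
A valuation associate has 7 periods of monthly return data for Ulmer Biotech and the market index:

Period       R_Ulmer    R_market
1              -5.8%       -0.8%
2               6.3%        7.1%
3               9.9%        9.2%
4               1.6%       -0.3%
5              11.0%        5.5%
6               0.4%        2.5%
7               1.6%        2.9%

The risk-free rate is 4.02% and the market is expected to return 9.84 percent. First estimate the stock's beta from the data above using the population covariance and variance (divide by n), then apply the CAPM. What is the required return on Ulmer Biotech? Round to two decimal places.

11.90%

Mean R_i = (-5.8 + 6.3 + 9.9 + 1.6 + 11.0 + 0.4 + 1.6) / 7 = 3.5714%
Mean R_m = (-0.8 + 7.1 + 9.2 − 0.3 + 5.5 + 2.5 + 2.9) / 7 = 3.7286%
Σ(R_i − R̄_i)(R_m − R̄_m) = 112.8957  ⇒  Cov = 112.8957 / 7 = 16.1280
Σ(R_m − R̄_m)² = 83.3743  ⇒  Var(R_m) = 83.3743 / 7 = 11.9106
β = Cov / Var(R_m) = 16.1280 / 11.9106 = 1.3541
MRP = 9.84% − 4.02% = 5.82%
E(R) = R_f + β × MRP = 4.02% + 1.3541 × 5.82% = 11.90%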